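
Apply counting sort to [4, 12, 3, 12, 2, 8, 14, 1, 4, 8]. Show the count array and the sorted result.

Count array: [0, 1, 1, 1, 2, 0, 0, 0, 2, 0, 0, 0, 2, 0, 1]
(count[i] = number of elements equal to i)
Cumulative count: [0, 1, 2, 3, 5, 5, 5, 5, 7, 7, 7, 7, 9, 9, 10]
Sorted: [1, 2, 3, 4, 4, 8, 8, 12, 12, 14]


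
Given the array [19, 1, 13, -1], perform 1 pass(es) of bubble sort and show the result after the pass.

After pass 1: [1, 13, -1, 19] (3 swaps)
Total swaps: 3


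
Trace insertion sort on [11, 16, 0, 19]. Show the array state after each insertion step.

First element 11 is already 'sorted'
Insert 16: shifted 0 elements -> [11, 16, 0, 19]
Insert 0: shifted 2 elements -> [0, 11, 16, 19]
Insert 19: shifted 0 elements -> [0, 11, 16, 19]


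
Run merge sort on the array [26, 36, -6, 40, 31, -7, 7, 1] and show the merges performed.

Divide and conquer:
  Merge [26] + [36] -> [26, 36]
  Merge [-6] + [40] -> [-6, 40]
  Merge [26, 36] + [-6, 40] -> [-6, 26, 36, 40]
  Merge [31] + [-7] -> [-7, 31]
  Merge [7] + [1] -> [1, 7]
  Merge [-7, 31] + [1, 7] -> [-7, 1, 7, 31]
  Merge [-6, 26, 36, 40] + [-7, 1, 7, 31] -> [-7, -6, 1, 7, 26, 31, 36, 40]


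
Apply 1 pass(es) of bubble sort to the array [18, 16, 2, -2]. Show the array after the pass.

After pass 1: [16, 2, -2, 18] (3 swaps)
Total swaps: 3


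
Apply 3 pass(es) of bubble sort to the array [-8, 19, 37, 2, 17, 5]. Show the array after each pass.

After pass 1: [-8, 19, 2, 17, 5, 37] (3 swaps)
After pass 2: [-8, 2, 17, 5, 19, 37] (3 swaps)
After pass 3: [-8, 2, 5, 17, 19, 37] (1 swaps)
Total swaps: 7


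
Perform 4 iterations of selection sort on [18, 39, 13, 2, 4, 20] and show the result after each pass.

Pass 1: Select minimum 2 at index 3, swap -> [2, 39, 13, 18, 4, 20]
Pass 2: Select minimum 4 at index 4, swap -> [2, 4, 13, 18, 39, 20]
Pass 3: Select minimum 13 at index 2, swap -> [2, 4, 13, 18, 39, 20]
Pass 4: Select minimum 18 at index 3, swap -> [2, 4, 13, 18, 39, 20]


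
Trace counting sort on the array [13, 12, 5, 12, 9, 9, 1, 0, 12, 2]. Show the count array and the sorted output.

Count array: [1, 1, 1, 0, 0, 1, 0, 0, 0, 2, 0, 0, 3, 1]
(count[i] = number of elements equal to i)
Cumulative count: [1, 2, 3, 3, 3, 4, 4, 4, 4, 6, 6, 6, 9, 10]
Sorted: [0, 1, 2, 5, 9, 9, 12, 12, 12, 13]


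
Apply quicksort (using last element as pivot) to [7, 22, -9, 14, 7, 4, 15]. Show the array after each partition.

Partition 1: pivot=15 at index 5 -> [7, -9, 14, 7, 4, 15, 22]
Partition 2: pivot=4 at index 1 -> [-9, 4, 14, 7, 7, 15, 22]
Partition 3: pivot=7 at index 3 -> [-9, 4, 7, 7, 14, 15, 22]


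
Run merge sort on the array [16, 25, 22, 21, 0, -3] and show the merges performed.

Divide and conquer:
  Merge [25] + [22] -> [22, 25]
  Merge [16] + [22, 25] -> [16, 22, 25]
  Merge [0] + [-3] -> [-3, 0]
  Merge [21] + [-3, 0] -> [-3, 0, 21]
  Merge [16, 22, 25] + [-3, 0, 21] -> [-3, 0, 16, 21, 22, 25]


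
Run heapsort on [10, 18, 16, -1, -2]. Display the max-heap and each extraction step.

Build heap: [18, 10, 16, -1, -2]
Extract 18: [16, 10, -2, -1, 18]
Extract 16: [10, -1, -2, 16, 18]
Extract 10: [-1, -2, 10, 16, 18]
Extract -1: [-2, -1, 10, 16, 18]


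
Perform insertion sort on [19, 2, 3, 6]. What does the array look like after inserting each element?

First element 19 is already 'sorted'
Insert 2: shifted 1 elements -> [2, 19, 3, 6]
Insert 3: shifted 1 elements -> [2, 3, 19, 6]
Insert 6: shifted 1 elements -> [2, 3, 6, 19]


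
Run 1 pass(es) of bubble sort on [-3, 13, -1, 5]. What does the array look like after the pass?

After pass 1: [-3, -1, 5, 13] (2 swaps)
Total swaps: 2


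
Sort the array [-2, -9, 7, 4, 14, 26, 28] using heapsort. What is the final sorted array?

Build heap: [28, 14, 26, 4, -9, -2, 7]
Extract 28: [26, 14, 7, 4, -9, -2, 28]
Extract 26: [14, 4, 7, -2, -9, 26, 28]
Extract 14: [7, 4, -9, -2, 14, 26, 28]
Extract 7: [4, -2, -9, 7, 14, 26, 28]
Extract 4: [-2, -9, 4, 7, 14, 26, 28]
Extract -2: [-9, -2, 4, 7, 14, 26, 28]


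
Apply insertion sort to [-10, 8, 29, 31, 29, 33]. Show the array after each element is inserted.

First element -10 is already 'sorted'
Insert 8: shifted 0 elements -> [-10, 8, 29, 31, 29, 33]
Insert 29: shifted 0 elements -> [-10, 8, 29, 31, 29, 33]
Insert 31: shifted 0 elements -> [-10, 8, 29, 31, 29, 33]
Insert 29: shifted 1 elements -> [-10, 8, 29, 29, 31, 33]
Insert 33: shifted 0 elements -> [-10, 8, 29, 29, 31, 33]


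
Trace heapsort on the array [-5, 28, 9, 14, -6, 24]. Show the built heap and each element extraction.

Build heap: [28, 14, 24, -5, -6, 9]
Extract 28: [24, 14, 9, -5, -6, 28]
Extract 24: [14, -5, 9, -6, 24, 28]
Extract 14: [9, -5, -6, 14, 24, 28]
Extract 9: [-5, -6, 9, 14, 24, 28]
Extract -5: [-6, -5, 9, 14, 24, 28]


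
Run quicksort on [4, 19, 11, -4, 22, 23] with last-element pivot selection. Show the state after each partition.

Partition 1: pivot=23 at index 5 -> [4, 19, 11, -4, 22, 23]
Partition 2: pivot=22 at index 4 -> [4, 19, 11, -4, 22, 23]
Partition 3: pivot=-4 at index 0 -> [-4, 19, 11, 4, 22, 23]
Partition 4: pivot=4 at index 1 -> [-4, 4, 11, 19, 22, 23]
Partition 5: pivot=19 at index 3 -> [-4, 4, 11, 19, 22, 23]


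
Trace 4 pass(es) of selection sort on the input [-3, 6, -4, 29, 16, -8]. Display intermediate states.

Pass 1: Select minimum -8 at index 5, swap -> [-8, 6, -4, 29, 16, -3]
Pass 2: Select minimum -4 at index 2, swap -> [-8, -4, 6, 29, 16, -3]
Pass 3: Select minimum -3 at index 5, swap -> [-8, -4, -3, 29, 16, 6]
Pass 4: Select minimum 6 at index 5, swap -> [-8, -4, -3, 6, 16, 29]


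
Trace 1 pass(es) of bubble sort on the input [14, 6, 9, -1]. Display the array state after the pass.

After pass 1: [6, 9, -1, 14] (3 swaps)
Total swaps: 3


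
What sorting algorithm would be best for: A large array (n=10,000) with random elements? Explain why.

Best choice: Quicksort or Mergesort
Reason: Both have O(n log n) average case; quicksort has lower constant factors


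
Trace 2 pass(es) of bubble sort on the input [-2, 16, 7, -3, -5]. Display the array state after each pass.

After pass 1: [-2, 7, -3, -5, 16] (3 swaps)
After pass 2: [-2, -3, -5, 7, 16] (2 swaps)
Total swaps: 5


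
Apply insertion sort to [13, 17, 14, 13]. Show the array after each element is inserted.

First element 13 is already 'sorted'
Insert 17: shifted 0 elements -> [13, 17, 14, 13]
Insert 14: shifted 1 elements -> [13, 14, 17, 13]
Insert 13: shifted 2 elements -> [13, 13, 14, 17]


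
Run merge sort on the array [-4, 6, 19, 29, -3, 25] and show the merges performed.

Divide and conquer:
  Merge [6] + [19] -> [6, 19]
  Merge [-4] + [6, 19] -> [-4, 6, 19]
  Merge [-3] + [25] -> [-3, 25]
  Merge [29] + [-3, 25] -> [-3, 25, 29]
  Merge [-4, 6, 19] + [-3, 25, 29] -> [-4, -3, 6, 19, 25, 29]


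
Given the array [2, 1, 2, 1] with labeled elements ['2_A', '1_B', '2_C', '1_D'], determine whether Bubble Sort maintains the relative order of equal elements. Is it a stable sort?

Trace Bubble Sort on the labeled array (the key is the number; the letter only tracks identity):
  After pass 1: [1_B, 2_A, 1_D, 2_C]
  After pass 2: [1_B, 1_D, 2_A, 2_C]
  After pass 3: [1_B, 1_D, 2_A, 2_C] (no swaps, done)
Final order: [1_B, 1_D, 2_A, 2_C]
Equal keys:
  value 1: originally 1_B, 1_D; after sorting 1_B, 1_D -> order preserved
  value 2: originally 2_A, 2_C; after sorting 2_A, 2_C -> order preserved
All equal keys kept their original relative order. Bubble Sort is stable: it only swaps adjacent elements when the left one is strictly greater, so equal keys never move past each other.
Answer: Stable


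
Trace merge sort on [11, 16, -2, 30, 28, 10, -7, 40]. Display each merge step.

Divide and conquer:
  Merge [11] + [16] -> [11, 16]
  Merge [-2] + [30] -> [-2, 30]
  Merge [11, 16] + [-2, 30] -> [-2, 11, 16, 30]
  Merge [28] + [10] -> [10, 28]
  Merge [-7] + [40] -> [-7, 40]
  Merge [10, 28] + [-7, 40] -> [-7, 10, 28, 40]
  Merge [-2, 11, 16, 30] + [-7, 10, 28, 40] -> [-7, -2, 10, 11, 16, 28, 30, 40]


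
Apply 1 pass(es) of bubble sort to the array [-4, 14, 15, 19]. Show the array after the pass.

After pass 1: [-4, 14, 15, 19] (0 swaps)
Total swaps: 0


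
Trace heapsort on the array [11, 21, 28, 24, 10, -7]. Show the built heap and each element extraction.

Build heap: [28, 24, 11, 21, 10, -7]
Extract 28: [24, 21, 11, -7, 10, 28]
Extract 24: [21, 10, 11, -7, 24, 28]
Extract 21: [11, 10, -7, 21, 24, 28]
Extract 11: [10, -7, 11, 21, 24, 28]
Extract 10: [-7, 10, 11, 21, 24, 28]


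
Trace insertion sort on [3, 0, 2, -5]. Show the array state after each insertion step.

First element 3 is already 'sorted'
Insert 0: shifted 1 elements -> [0, 3, 2, -5]
Insert 2: shifted 1 elements -> [0, 2, 3, -5]
Insert -5: shifted 3 elements -> [-5, 0, 2, 3]


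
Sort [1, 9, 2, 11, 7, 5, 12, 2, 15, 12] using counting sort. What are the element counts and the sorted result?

Count array: [0, 1, 2, 0, 0, 1, 0, 1, 0, 1, 0, 1, 2, 0, 0, 1]
(count[i] = number of elements equal to i)
Cumulative count: [0, 1, 3, 3, 3, 4, 4, 5, 5, 6, 6, 7, 9, 9, 9, 10]
Sorted: [1, 2, 2, 5, 7, 9, 11, 12, 12, 15]


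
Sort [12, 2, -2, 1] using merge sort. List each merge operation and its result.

Divide and conquer:
  Merge [12] + [2] -> [2, 12]
  Merge [-2] + [1] -> [-2, 1]
  Merge [2, 12] + [-2, 1] -> [-2, 1, 2, 12]


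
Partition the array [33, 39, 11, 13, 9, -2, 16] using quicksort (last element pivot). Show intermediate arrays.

Partition 1: pivot=16 at index 4 -> [11, 13, 9, -2, 16, 39, 33]
Partition 2: pivot=-2 at index 0 -> [-2, 13, 9, 11, 16, 39, 33]
Partition 3: pivot=11 at index 2 -> [-2, 9, 11, 13, 16, 39, 33]
Partition 4: pivot=33 at index 5 -> [-2, 9, 11, 13, 16, 33, 39]


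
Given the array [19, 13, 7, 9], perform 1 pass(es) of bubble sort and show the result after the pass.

After pass 1: [13, 7, 9, 19] (3 swaps)
Total swaps: 3


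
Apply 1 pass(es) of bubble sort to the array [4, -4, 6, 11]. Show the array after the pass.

After pass 1: [-4, 4, 6, 11] (1 swaps)
Total swaps: 1


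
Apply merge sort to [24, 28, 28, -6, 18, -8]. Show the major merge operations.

Divide and conquer:
  Merge [28] + [28] -> [28, 28]
  Merge [24] + [28, 28] -> [24, 28, 28]
  Merge [18] + [-8] -> [-8, 18]
  Merge [-6] + [-8, 18] -> [-8, -6, 18]
  Merge [24, 28, 28] + [-8, -6, 18] -> [-8, -6, 18, 24, 28, 28]


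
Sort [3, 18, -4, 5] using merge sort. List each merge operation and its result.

Divide and conquer:
  Merge [3] + [18] -> [3, 18]
  Merge [-4] + [5] -> [-4, 5]
  Merge [3, 18] + [-4, 5] -> [-4, 3, 5, 18]


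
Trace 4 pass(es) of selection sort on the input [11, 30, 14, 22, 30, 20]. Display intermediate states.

Pass 1: Select minimum 11 at index 0, swap -> [11, 30, 14, 22, 30, 20]
Pass 2: Select minimum 14 at index 2, swap -> [11, 14, 30, 22, 30, 20]
Pass 3: Select minimum 20 at index 5, swap -> [11, 14, 20, 22, 30, 30]
Pass 4: Select minimum 22 at index 3, swap -> [11, 14, 20, 22, 30, 30]


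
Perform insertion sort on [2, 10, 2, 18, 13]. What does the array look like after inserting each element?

First element 2 is already 'sorted'
Insert 10: shifted 0 elements -> [2, 10, 2, 18, 13]
Insert 2: shifted 1 elements -> [2, 2, 10, 18, 13]
Insert 18: shifted 0 elements -> [2, 2, 10, 18, 13]
Insert 13: shifted 1 elements -> [2, 2, 10, 13, 18]


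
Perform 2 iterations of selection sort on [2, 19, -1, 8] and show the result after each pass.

Pass 1: Select minimum -1 at index 2, swap -> [-1, 19, 2, 8]
Pass 2: Select minimum 2 at index 2, swap -> [-1, 2, 19, 8]


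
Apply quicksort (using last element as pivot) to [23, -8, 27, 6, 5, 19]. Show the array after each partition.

Partition 1: pivot=19 at index 3 -> [-8, 6, 5, 19, 27, 23]
Partition 2: pivot=5 at index 1 -> [-8, 5, 6, 19, 27, 23]
Partition 3: pivot=23 at index 4 -> [-8, 5, 6, 19, 23, 27]


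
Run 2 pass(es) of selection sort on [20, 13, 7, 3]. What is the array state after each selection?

Pass 1: Select minimum 3 at index 3, swap -> [3, 13, 7, 20]
Pass 2: Select minimum 7 at index 2, swap -> [3, 7, 13, 20]


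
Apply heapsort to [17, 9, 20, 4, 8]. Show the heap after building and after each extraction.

Build heap: [20, 9, 17, 4, 8]
Extract 20: [17, 9, 8, 4, 20]
Extract 17: [9, 4, 8, 17, 20]
Extract 9: [8, 4, 9, 17, 20]
Extract 8: [4, 8, 9, 17, 20]


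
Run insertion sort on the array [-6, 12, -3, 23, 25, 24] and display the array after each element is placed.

First element -6 is already 'sorted'
Insert 12: shifted 0 elements -> [-6, 12, -3, 23, 25, 24]
Insert -3: shifted 1 elements -> [-6, -3, 12, 23, 25, 24]
Insert 23: shifted 0 elements -> [-6, -3, 12, 23, 25, 24]
Insert 25: shifted 0 elements -> [-6, -3, 12, 23, 25, 24]
Insert 24: shifted 1 elements -> [-6, -3, 12, 23, 24, 25]


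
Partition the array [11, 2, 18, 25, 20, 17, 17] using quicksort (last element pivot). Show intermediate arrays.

Partition 1: pivot=17 at index 3 -> [11, 2, 17, 17, 20, 18, 25]
Partition 2: pivot=17 at index 2 -> [11, 2, 17, 17, 20, 18, 25]
Partition 3: pivot=2 at index 0 -> [2, 11, 17, 17, 20, 18, 25]
Partition 4: pivot=25 at index 6 -> [2, 11, 17, 17, 20, 18, 25]
Partition 5: pivot=18 at index 4 -> [2, 11, 17, 17, 18, 20, 25]


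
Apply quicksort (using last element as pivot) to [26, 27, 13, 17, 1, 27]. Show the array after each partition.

Partition 1: pivot=27 at index 5 -> [26, 27, 13, 17, 1, 27]
Partition 2: pivot=1 at index 0 -> [1, 27, 13, 17, 26, 27]
Partition 3: pivot=26 at index 3 -> [1, 13, 17, 26, 27, 27]
Partition 4: pivot=17 at index 2 -> [1, 13, 17, 26, 27, 27]


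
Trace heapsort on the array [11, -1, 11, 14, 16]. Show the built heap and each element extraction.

Build heap: [16, 14, 11, 11, -1]
Extract 16: [14, 11, 11, -1, 16]
Extract 14: [11, -1, 11, 14, 16]
Extract 11: [11, -1, 11, 14, 16]
Extract 11: [-1, 11, 11, 14, 16]


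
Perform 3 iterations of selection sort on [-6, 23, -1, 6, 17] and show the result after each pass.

Pass 1: Select minimum -6 at index 0, swap -> [-6, 23, -1, 6, 17]
Pass 2: Select minimum -1 at index 2, swap -> [-6, -1, 23, 6, 17]
Pass 3: Select minimum 6 at index 3, swap -> [-6, -1, 6, 23, 17]


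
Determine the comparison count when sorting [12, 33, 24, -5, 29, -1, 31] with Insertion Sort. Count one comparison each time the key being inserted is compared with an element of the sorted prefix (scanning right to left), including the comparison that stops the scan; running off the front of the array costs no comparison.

Insert 33: 12 <= 33 (stop) = 1 comparison(s) -> [12, 33, 24, -5, 29, -1, 31]
Insert 24: 33 > 24 (shift), 12 <= 24 (stop) = 2 comparison(s) -> [12, 24, 33, -5, 29, -1, 31]
Insert -5: 33 > -5 (shift), 24 > -5 (shift), 12 > -5 (shift), reached front = 3 comparison(s) -> [-5, 12, 24, 33, 29, -1, 31]
Insert 29: 33 > 29 (shift), 24 <= 29 (stop) = 2 comparison(s) -> [-5, 12, 24, 29, 33, -1, 31]
Insert -1: 33 > -1 (shift), 29 > -1 (shift), 24 > -1 (shift), 12 > -1 (shift), -5 <= -1 (stop) = 5 comparison(s) -> [-5, -1, 12, 24, 29, 33, 31]
Insert 31: 33 > 31 (shift), 29 <= 31 (stop) = 2 comparison(s) -> [-5, -1, 12, 24, 29, 31, 33]
Total comparisons: 1 + 2 + 3 + 2 + 5 + 2 = 15


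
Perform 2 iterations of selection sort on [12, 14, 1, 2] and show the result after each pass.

Pass 1: Select minimum 1 at index 2, swap -> [1, 14, 12, 2]
Pass 2: Select minimum 2 at index 3, swap -> [1, 2, 12, 14]


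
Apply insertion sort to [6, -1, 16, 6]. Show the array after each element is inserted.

First element 6 is already 'sorted'
Insert -1: shifted 1 elements -> [-1, 6, 16, 6]
Insert 16: shifted 0 elements -> [-1, 6, 16, 6]
Insert 6: shifted 1 elements -> [-1, 6, 6, 16]


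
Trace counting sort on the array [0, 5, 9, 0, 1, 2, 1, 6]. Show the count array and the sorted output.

Count array: [2, 2, 1, 0, 0, 1, 1, 0, 0, 1]
(count[i] = number of elements equal to i)
Cumulative count: [2, 4, 5, 5, 5, 6, 7, 7, 7, 8]
Sorted: [0, 0, 1, 1, 2, 5, 6, 9]


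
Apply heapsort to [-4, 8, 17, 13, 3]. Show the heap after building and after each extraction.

Build heap: [17, 13, -4, 8, 3]
Extract 17: [13, 8, -4, 3, 17]
Extract 13: [8, 3, -4, 13, 17]
Extract 8: [3, -4, 8, 13, 17]
Extract 3: [-4, 3, 8, 13, 17]


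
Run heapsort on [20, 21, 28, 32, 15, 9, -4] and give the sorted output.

Build heap: [32, 21, 28, 20, 15, 9, -4]
Extract 32: [28, 21, 9, 20, 15, -4, 32]
Extract 28: [21, 20, 9, -4, 15, 28, 32]
Extract 21: [20, 15, 9, -4, 21, 28, 32]
Extract 20: [15, -4, 9, 20, 21, 28, 32]
Extract 15: [9, -4, 15, 20, 21, 28, 32]
Extract 9: [-4, 9, 15, 20, 21, 28, 32]


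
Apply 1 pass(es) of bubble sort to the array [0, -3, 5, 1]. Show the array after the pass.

After pass 1: [-3, 0, 1, 5] (2 swaps)
Total swaps: 2


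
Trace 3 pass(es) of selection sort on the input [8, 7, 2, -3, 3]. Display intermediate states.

Pass 1: Select minimum -3 at index 3, swap -> [-3, 7, 2, 8, 3]
Pass 2: Select minimum 2 at index 2, swap -> [-3, 2, 7, 8, 3]
Pass 3: Select minimum 3 at index 4, swap -> [-3, 2, 3, 8, 7]


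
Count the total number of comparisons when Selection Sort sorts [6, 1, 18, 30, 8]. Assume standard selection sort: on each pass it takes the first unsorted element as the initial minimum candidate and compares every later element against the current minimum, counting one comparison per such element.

Pass 1: scan indices 1..4 for the minimum = 4 comparison(s); min is 1, place at index 0 -> [1, 6, 18, 30, 8]
Pass 2: scan indices 2..4 for the minimum = 3 comparison(s); min is 6, place at index 1 -> [1, 6, 18, 30, 8]
Pass 3: scan indices 3..4 for the minimum = 2 comparison(s); min is 8, place at index 2 -> [1, 6, 8, 30, 18]
Pass 4: scan indices 4..4 for the minimum = 1 comparison(s); min is 18, place at index 3 -> [1, 6, 8, 18, 30]
Selection sort always scans the whole unsorted suffix, so the count is (n-1) + (n-2) + ... + 1 = n(n-1)/2 = 5*4/2 = 10 regardless of the input order.
Total comparisons: 4 + 3 + 2 + 1 = 10


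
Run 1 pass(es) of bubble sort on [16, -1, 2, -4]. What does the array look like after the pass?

After pass 1: [-1, 2, -4, 16] (3 swaps)
Total swaps: 3


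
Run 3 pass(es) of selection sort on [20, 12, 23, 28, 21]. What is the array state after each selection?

Pass 1: Select minimum 12 at index 1, swap -> [12, 20, 23, 28, 21]
Pass 2: Select minimum 20 at index 1, swap -> [12, 20, 23, 28, 21]
Pass 3: Select minimum 21 at index 4, swap -> [12, 20, 21, 28, 23]


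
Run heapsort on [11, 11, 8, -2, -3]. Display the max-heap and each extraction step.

Build heap: [11, 11, 8, -2, -3]
Extract 11: [11, -2, 8, -3, 11]
Extract 11: [8, -2, -3, 11, 11]
Extract 8: [-2, -3, 8, 11, 11]
Extract -2: [-3, -2, 8, 11, 11]


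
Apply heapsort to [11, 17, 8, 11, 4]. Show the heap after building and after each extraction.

Build heap: [17, 11, 8, 11, 4]
Extract 17: [11, 11, 8, 4, 17]
Extract 11: [11, 4, 8, 11, 17]
Extract 11: [8, 4, 11, 11, 17]
Extract 8: [4, 8, 11, 11, 17]


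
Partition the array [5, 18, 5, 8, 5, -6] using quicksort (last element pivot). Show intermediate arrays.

Partition 1: pivot=-6 at index 0 -> [-6, 18, 5, 8, 5, 5]
Partition 2: pivot=5 at index 3 -> [-6, 5, 5, 5, 18, 8]
Partition 3: pivot=5 at index 2 -> [-6, 5, 5, 5, 18, 8]
Partition 4: pivot=8 at index 4 -> [-6, 5, 5, 5, 8, 18]


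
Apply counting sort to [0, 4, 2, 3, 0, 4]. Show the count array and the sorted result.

Count array: [2, 0, 1, 1, 2]
(count[i] = number of elements equal to i)
Cumulative count: [2, 2, 3, 4, 6]
Sorted: [0, 0, 2, 3, 4, 4]


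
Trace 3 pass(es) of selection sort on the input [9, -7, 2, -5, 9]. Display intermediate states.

Pass 1: Select minimum -7 at index 1, swap -> [-7, 9, 2, -5, 9]
Pass 2: Select minimum -5 at index 3, swap -> [-7, -5, 2, 9, 9]
Pass 3: Select minimum 2 at index 2, swap -> [-7, -5, 2, 9, 9]


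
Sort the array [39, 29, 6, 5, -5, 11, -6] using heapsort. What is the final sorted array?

Build heap: [39, 29, 11, 5, -5, 6, -6]
Extract 39: [29, 5, 11, -6, -5, 6, 39]
Extract 29: [11, 5, 6, -6, -5, 29, 39]
Extract 11: [6, 5, -5, -6, 11, 29, 39]
Extract 6: [5, -6, -5, 6, 11, 29, 39]
Extract 5: [-5, -6, 5, 6, 11, 29, 39]
Extract -5: [-6, -5, 5, 6, 11, 29, 39]


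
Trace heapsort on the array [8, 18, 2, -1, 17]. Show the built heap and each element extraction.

Build heap: [18, 17, 2, -1, 8]
Extract 18: [17, 8, 2, -1, 18]
Extract 17: [8, -1, 2, 17, 18]
Extract 8: [2, -1, 8, 17, 18]
Extract 2: [-1, 2, 8, 17, 18]


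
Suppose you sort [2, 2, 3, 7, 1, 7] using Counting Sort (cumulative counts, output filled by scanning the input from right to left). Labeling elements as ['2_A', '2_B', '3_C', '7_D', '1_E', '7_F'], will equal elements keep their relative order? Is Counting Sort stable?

Trace Counting Sort on the labeled array (the key is the number; the letter only tracks identity):
  Counts for values 0..7: [0, 1, 2, 1, 0, 0, 0, 2]
  Cumulative counts: [0, 1, 3, 4, 4, 4, 4, 6]
  Scan right to left: place 7_F at output index 5
  Scan right to left: place 1_E at output index 0
  Scan right to left: place 7_D at output index 4
  Scan right to left: place 3_C at output index 3
  Scan right to left: place 2_B at output index 2
  Scan right to left: place 2_A at output index 1
  Output: [1_E, 2_A, 2_B, 3_C, 7_D, 7_F]
Equal keys:
  value 2: originally 2_A, 2_B; after sorting 2_A, 2_B -> order preserved
  value 7: originally 7_D, 7_F; after sorting 7_D, 7_F -> order preserved
All equal keys kept their original relative order. Counting Sort is stable: scanning the input right to left with decreasing cumulative counts places later duplicates at later output positions.
Answer: Stable


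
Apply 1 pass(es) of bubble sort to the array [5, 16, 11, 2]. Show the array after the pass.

After pass 1: [5, 11, 2, 16] (2 swaps)
Total swaps: 2


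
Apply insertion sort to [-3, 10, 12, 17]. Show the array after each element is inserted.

First element -3 is already 'sorted'
Insert 10: shifted 0 elements -> [-3, 10, 12, 17]
Insert 12: shifted 0 elements -> [-3, 10, 12, 17]
Insert 17: shifted 0 elements -> [-3, 10, 12, 17]


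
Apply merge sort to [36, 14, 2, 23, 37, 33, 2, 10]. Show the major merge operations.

Divide and conquer:
  Merge [36] + [14] -> [14, 36]
  Merge [2] + [23] -> [2, 23]
  Merge [14, 36] + [2, 23] -> [2, 14, 23, 36]
  Merge [37] + [33] -> [33, 37]
  Merge [2] + [10] -> [2, 10]
  Merge [33, 37] + [2, 10] -> [2, 10, 33, 37]
  Merge [2, 14, 23, 36] + [2, 10, 33, 37] -> [2, 2, 10, 14, 23, 33, 36, 37]


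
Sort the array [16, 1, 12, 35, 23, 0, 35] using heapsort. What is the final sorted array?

Build heap: [35, 23, 35, 1, 16, 0, 12]
Extract 35: [35, 23, 12, 1, 16, 0, 35]
Extract 35: [23, 16, 12, 1, 0, 35, 35]
Extract 23: [16, 1, 12, 0, 23, 35, 35]
Extract 16: [12, 1, 0, 16, 23, 35, 35]
Extract 12: [1, 0, 12, 16, 23, 35, 35]
Extract 1: [0, 1, 12, 16, 23, 35, 35]


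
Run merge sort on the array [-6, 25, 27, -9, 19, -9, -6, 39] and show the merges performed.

Divide and conquer:
  Merge [-6] + [25] -> [-6, 25]
  Merge [27] + [-9] -> [-9, 27]
  Merge [-6, 25] + [-9, 27] -> [-9, -6, 25, 27]
  Merge [19] + [-9] -> [-9, 19]
  Merge [-6] + [39] -> [-6, 39]
  Merge [-9, 19] + [-6, 39] -> [-9, -6, 19, 39]
  Merge [-9, -6, 25, 27] + [-9, -6, 19, 39] -> [-9, -9, -6, -6, 19, 25, 27, 39]


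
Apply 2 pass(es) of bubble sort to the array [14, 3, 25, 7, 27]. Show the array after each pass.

After pass 1: [3, 14, 7, 25, 27] (2 swaps)
After pass 2: [3, 7, 14, 25, 27] (1 swaps)
Total swaps: 3


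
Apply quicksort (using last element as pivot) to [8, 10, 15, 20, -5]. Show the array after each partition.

Partition 1: pivot=-5 at index 0 -> [-5, 10, 15, 20, 8]
Partition 2: pivot=8 at index 1 -> [-5, 8, 15, 20, 10]
Partition 3: pivot=10 at index 2 -> [-5, 8, 10, 20, 15]
Partition 4: pivot=15 at index 3 -> [-5, 8, 10, 15, 20]


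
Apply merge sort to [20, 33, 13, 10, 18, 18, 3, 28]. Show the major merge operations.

Divide and conquer:
  Merge [20] + [33] -> [20, 33]
  Merge [13] + [10] -> [10, 13]
  Merge [20, 33] + [10, 13] -> [10, 13, 20, 33]
  Merge [18] + [18] -> [18, 18]
  Merge [3] + [28] -> [3, 28]
  Merge [18, 18] + [3, 28] -> [3, 18, 18, 28]
  Merge [10, 13, 20, 33] + [3, 18, 18, 28] -> [3, 10, 13, 18, 18, 20, 28, 33]


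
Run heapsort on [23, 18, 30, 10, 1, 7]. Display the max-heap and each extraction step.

Build heap: [30, 18, 23, 10, 1, 7]
Extract 30: [23, 18, 7, 10, 1, 30]
Extract 23: [18, 10, 7, 1, 23, 30]
Extract 18: [10, 1, 7, 18, 23, 30]
Extract 10: [7, 1, 10, 18, 23, 30]
Extract 7: [1, 7, 10, 18, 23, 30]


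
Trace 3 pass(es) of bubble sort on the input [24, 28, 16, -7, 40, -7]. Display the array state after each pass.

After pass 1: [24, 16, -7, 28, -7, 40] (3 swaps)
After pass 2: [16, -7, 24, -7, 28, 40] (3 swaps)
After pass 3: [-7, 16, -7, 24, 28, 40] (2 swaps)
Total swaps: 8


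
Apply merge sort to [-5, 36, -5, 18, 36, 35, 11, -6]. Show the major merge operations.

Divide and conquer:
  Merge [-5] + [36] -> [-5, 36]
  Merge [-5] + [18] -> [-5, 18]
  Merge [-5, 36] + [-5, 18] -> [-5, -5, 18, 36]
  Merge [36] + [35] -> [35, 36]
  Merge [11] + [-6] -> [-6, 11]
  Merge [35, 36] + [-6, 11] -> [-6, 11, 35, 36]
  Merge [-5, -5, 18, 36] + [-6, 11, 35, 36] -> [-6, -5, -5, 11, 18, 35, 36, 36]


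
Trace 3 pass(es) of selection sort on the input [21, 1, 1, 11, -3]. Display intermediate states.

Pass 1: Select minimum -3 at index 4, swap -> [-3, 1, 1, 11, 21]
Pass 2: Select minimum 1 at index 1, swap -> [-3, 1, 1, 11, 21]
Pass 3: Select minimum 1 at index 2, swap -> [-3, 1, 1, 11, 21]


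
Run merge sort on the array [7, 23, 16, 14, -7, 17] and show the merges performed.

Divide and conquer:
  Merge [23] + [16] -> [16, 23]
  Merge [7] + [16, 23] -> [7, 16, 23]
  Merge [-7] + [17] -> [-7, 17]
  Merge [14] + [-7, 17] -> [-7, 14, 17]
  Merge [7, 16, 23] + [-7, 14, 17] -> [-7, 7, 14, 16, 17, 23]


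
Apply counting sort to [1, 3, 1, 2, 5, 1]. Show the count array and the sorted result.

Count array: [0, 3, 1, 1, 0, 1]
(count[i] = number of elements equal to i)
Cumulative count: [0, 3, 4, 5, 5, 6]
Sorted: [1, 1, 1, 2, 3, 5]


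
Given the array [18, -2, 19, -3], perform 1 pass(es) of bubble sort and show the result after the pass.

After pass 1: [-2, 18, -3, 19] (2 swaps)
Total swaps: 2


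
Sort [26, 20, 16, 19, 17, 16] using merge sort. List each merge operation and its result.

Divide and conquer:
  Merge [20] + [16] -> [16, 20]
  Merge [26] + [16, 20] -> [16, 20, 26]
  Merge [17] + [16] -> [16, 17]
  Merge [19] + [16, 17] -> [16, 17, 19]
  Merge [16, 20, 26] + [16, 17, 19] -> [16, 16, 17, 19, 20, 26]


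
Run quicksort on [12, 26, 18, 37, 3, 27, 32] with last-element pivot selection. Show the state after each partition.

Partition 1: pivot=32 at index 5 -> [12, 26, 18, 3, 27, 32, 37]
Partition 2: pivot=27 at index 4 -> [12, 26, 18, 3, 27, 32, 37]
Partition 3: pivot=3 at index 0 -> [3, 26, 18, 12, 27, 32, 37]
Partition 4: pivot=12 at index 1 -> [3, 12, 18, 26, 27, 32, 37]
Partition 5: pivot=26 at index 3 -> [3, 12, 18, 26, 27, 32, 37]


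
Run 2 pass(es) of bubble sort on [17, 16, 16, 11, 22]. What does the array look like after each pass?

After pass 1: [16, 16, 11, 17, 22] (3 swaps)
After pass 2: [16, 11, 16, 17, 22] (1 swaps)
Total swaps: 4


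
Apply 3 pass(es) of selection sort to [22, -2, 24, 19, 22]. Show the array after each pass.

Pass 1: Select minimum -2 at index 1, swap -> [-2, 22, 24, 19, 22]
Pass 2: Select minimum 19 at index 3, swap -> [-2, 19, 24, 22, 22]
Pass 3: Select minimum 22 at index 3, swap -> [-2, 19, 22, 24, 22]


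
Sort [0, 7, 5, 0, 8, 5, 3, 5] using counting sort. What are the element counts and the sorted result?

Count array: [2, 0, 0, 1, 0, 3, 0, 1, 1]
(count[i] = number of elements equal to i)
Cumulative count: [2, 2, 2, 3, 3, 6, 6, 7, 8]
Sorted: [0, 0, 3, 5, 5, 5, 7, 8]


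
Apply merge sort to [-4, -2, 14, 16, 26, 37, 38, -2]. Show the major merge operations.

Divide and conquer:
  Merge [-4] + [-2] -> [-4, -2]
  Merge [14] + [16] -> [14, 16]
  Merge [-4, -2] + [14, 16] -> [-4, -2, 14, 16]
  Merge [26] + [37] -> [26, 37]
  Merge [38] + [-2] -> [-2, 38]
  Merge [26, 37] + [-2, 38] -> [-2, 26, 37, 38]
  Merge [-4, -2, 14, 16] + [-2, 26, 37, 38] -> [-4, -2, -2, 14, 16, 26, 37, 38]


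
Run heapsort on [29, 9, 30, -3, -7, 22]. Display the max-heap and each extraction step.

Build heap: [30, 9, 29, -3, -7, 22]
Extract 30: [29, 9, 22, -3, -7, 30]
Extract 29: [22, 9, -7, -3, 29, 30]
Extract 22: [9, -3, -7, 22, 29, 30]
Extract 9: [-3, -7, 9, 22, 29, 30]
Extract -3: [-7, -3, 9, 22, 29, 30]


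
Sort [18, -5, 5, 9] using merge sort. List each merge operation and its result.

Divide and conquer:
  Merge [18] + [-5] -> [-5, 18]
  Merge [5] + [9] -> [5, 9]
  Merge [-5, 18] + [5, 9] -> [-5, 5, 9, 18]


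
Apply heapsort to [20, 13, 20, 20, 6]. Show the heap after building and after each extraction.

Build heap: [20, 20, 20, 13, 6]
Extract 20: [20, 13, 20, 6, 20]
Extract 20: [20, 13, 6, 20, 20]
Extract 20: [13, 6, 20, 20, 20]
Extract 13: [6, 13, 20, 20, 20]


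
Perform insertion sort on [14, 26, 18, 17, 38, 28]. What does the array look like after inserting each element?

First element 14 is already 'sorted'
Insert 26: shifted 0 elements -> [14, 26, 18, 17, 38, 28]
Insert 18: shifted 1 elements -> [14, 18, 26, 17, 38, 28]
Insert 17: shifted 2 elements -> [14, 17, 18, 26, 38, 28]
Insert 38: shifted 0 elements -> [14, 17, 18, 26, 38, 28]
Insert 28: shifted 1 elements -> [14, 17, 18, 26, 28, 38]


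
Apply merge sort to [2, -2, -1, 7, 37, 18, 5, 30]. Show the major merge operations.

Divide and conquer:
  Merge [2] + [-2] -> [-2, 2]
  Merge [-1] + [7] -> [-1, 7]
  Merge [-2, 2] + [-1, 7] -> [-2, -1, 2, 7]
  Merge [37] + [18] -> [18, 37]
  Merge [5] + [30] -> [5, 30]
  Merge [18, 37] + [5, 30] -> [5, 18, 30, 37]
  Merge [-2, -1, 2, 7] + [5, 18, 30, 37] -> [-2, -1, 2, 5, 7, 18, 30, 37]


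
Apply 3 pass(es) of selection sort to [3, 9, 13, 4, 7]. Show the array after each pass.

Pass 1: Select minimum 3 at index 0, swap -> [3, 9, 13, 4, 7]
Pass 2: Select minimum 4 at index 3, swap -> [3, 4, 13, 9, 7]
Pass 3: Select minimum 7 at index 4, swap -> [3, 4, 7, 9, 13]


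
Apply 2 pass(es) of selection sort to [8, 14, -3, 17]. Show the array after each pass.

Pass 1: Select minimum -3 at index 2, swap -> [-3, 14, 8, 17]
Pass 2: Select minimum 8 at index 2, swap -> [-3, 8, 14, 17]


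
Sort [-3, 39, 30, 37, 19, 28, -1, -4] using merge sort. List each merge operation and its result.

Divide and conquer:
  Merge [-3] + [39] -> [-3, 39]
  Merge [30] + [37] -> [30, 37]
  Merge [-3, 39] + [30, 37] -> [-3, 30, 37, 39]
  Merge [19] + [28] -> [19, 28]
  Merge [-1] + [-4] -> [-4, -1]
  Merge [19, 28] + [-4, -1] -> [-4, -1, 19, 28]
  Merge [-3, 30, 37, 39] + [-4, -1, 19, 28] -> [-4, -3, -1, 19, 28, 30, 37, 39]


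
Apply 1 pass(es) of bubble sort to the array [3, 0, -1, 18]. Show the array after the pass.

After pass 1: [0, -1, 3, 18] (2 swaps)
Total swaps: 2


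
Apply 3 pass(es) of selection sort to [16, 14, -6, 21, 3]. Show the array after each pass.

Pass 1: Select minimum -6 at index 2, swap -> [-6, 14, 16, 21, 3]
Pass 2: Select minimum 3 at index 4, swap -> [-6, 3, 16, 21, 14]
Pass 3: Select minimum 14 at index 4, swap -> [-6, 3, 14, 21, 16]


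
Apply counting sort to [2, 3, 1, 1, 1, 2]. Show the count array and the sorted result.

Count array: [0, 3, 2, 1]
(count[i] = number of elements equal to i)
Cumulative count: [0, 3, 5, 6]
Sorted: [1, 1, 1, 2, 2, 3]


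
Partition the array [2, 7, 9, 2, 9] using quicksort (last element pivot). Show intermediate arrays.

Partition 1: pivot=9 at index 4 -> [2, 7, 9, 2, 9]
Partition 2: pivot=2 at index 1 -> [2, 2, 9, 7, 9]
Partition 3: pivot=7 at index 2 -> [2, 2, 7, 9, 9]


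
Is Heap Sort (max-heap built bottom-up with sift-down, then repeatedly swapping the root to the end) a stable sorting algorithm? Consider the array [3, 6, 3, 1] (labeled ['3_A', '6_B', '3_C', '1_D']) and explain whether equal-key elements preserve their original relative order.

Trace Heap Sort on the labeled array (the key is the number; the letter only tracks identity):
  Build max-heap: [6_B, 3_A, 3_C, 1_D]
  Swap root 6_B to index 3, re-heapify first 3 -> [3_A, 1_D, 3_C, 6_B]
  Swap root 3_A to index 2, re-heapify first 2 -> [3_C, 1_D, 3_A, 6_B]
  Swap root 3_C to index 1, re-heapify first 1 -> [1_D, 3_C, 3_A, 6_B]
Final order: [1_D, 3_C, 3_A, 6_B]
Equal keys:
  value 3: originally 3_A, 3_C; after sorting 3_C, 3_A -> order changed
Equal keys were reordered, so Heap Sort is not stable: heap construction and root-to-end swaps move elements without regard to the original order of equal keys. (One such input is enough; an unstable sort may happen to preserve order on other inputs, but it gives no guarantee.)
Answer: Not stable


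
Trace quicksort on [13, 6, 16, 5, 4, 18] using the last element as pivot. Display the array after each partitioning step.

Partition 1: pivot=18 at index 5 -> [13, 6, 16, 5, 4, 18]
Partition 2: pivot=4 at index 0 -> [4, 6, 16, 5, 13, 18]
Partition 3: pivot=13 at index 3 -> [4, 6, 5, 13, 16, 18]
Partition 4: pivot=5 at index 1 -> [4, 5, 6, 13, 16, 18]


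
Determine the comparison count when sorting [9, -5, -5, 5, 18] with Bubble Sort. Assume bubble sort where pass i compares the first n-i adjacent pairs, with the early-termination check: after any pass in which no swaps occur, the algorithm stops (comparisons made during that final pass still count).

Pass 1: compare adjacent pairs (0,1)..(3,4) = 4 comparison(s), 3 swap(s) -> [-5, -5, 5, 9, 18]
Pass 2: compare adjacent pairs (0,1)..(2,3) = 3 comparison(s), 0 swap(s) -> [-5, -5, 5, 9, 18]
No swaps in this pass, so bubble sort stops here.
Total comparisons: 4 + 3 = 7


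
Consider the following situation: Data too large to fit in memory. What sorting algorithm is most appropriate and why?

Best choice: External merge sort
Reason: Minimizes disk I/O by sequential reads/writes


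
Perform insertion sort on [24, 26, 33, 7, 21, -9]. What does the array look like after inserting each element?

First element 24 is already 'sorted'
Insert 26: shifted 0 elements -> [24, 26, 33, 7, 21, -9]
Insert 33: shifted 0 elements -> [24, 26, 33, 7, 21, -9]
Insert 7: shifted 3 elements -> [7, 24, 26, 33, 21, -9]
Insert 21: shifted 3 elements -> [7, 21, 24, 26, 33, -9]
Insert -9: shifted 5 elements -> [-9, 7, 21, 24, 26, 33]


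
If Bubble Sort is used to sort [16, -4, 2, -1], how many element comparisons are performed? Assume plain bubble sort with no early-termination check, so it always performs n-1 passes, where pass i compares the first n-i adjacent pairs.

Pass 1: compare adjacent pairs (0,1)..(2,3) = 3 comparison(s), 3 swap(s) -> [-4, 2, -1, 16]
Pass 2: compare adjacent pairs (0,1)..(1,2) = 2 comparison(s), 1 swap(s) -> [-4, -1, 2, 16]
Pass 3: compare adjacent pairs (0,1)..(0,1) = 1 comparison(s), 0 swap(s) -> [-4, -1, 2, 16]
Total comparisons: 3 + 2 + 1 = 6


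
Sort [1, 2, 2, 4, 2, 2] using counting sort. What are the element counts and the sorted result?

Count array: [0, 1, 4, 0, 1]
(count[i] = number of elements equal to i)
Cumulative count: [0, 1, 5, 5, 6]
Sorted: [1, 2, 2, 2, 2, 4]


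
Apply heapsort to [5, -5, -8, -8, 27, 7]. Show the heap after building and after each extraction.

Build heap: [27, 5, 7, -8, -5, -8]
Extract 27: [7, 5, -8, -8, -5, 27]
Extract 7: [5, -5, -8, -8, 7, 27]
Extract 5: [-5, -8, -8, 5, 7, 27]
Extract -5: [-8, -8, -5, 5, 7, 27]
Extract -8: [-8, -8, -5, 5, 7, 27]


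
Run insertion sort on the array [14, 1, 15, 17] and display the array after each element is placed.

First element 14 is already 'sorted'
Insert 1: shifted 1 elements -> [1, 14, 15, 17]
Insert 15: shifted 0 elements -> [1, 14, 15, 17]
Insert 17: shifted 0 elements -> [1, 14, 15, 17]


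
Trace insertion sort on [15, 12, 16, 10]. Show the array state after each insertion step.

First element 15 is already 'sorted'
Insert 12: shifted 1 elements -> [12, 15, 16, 10]
Insert 16: shifted 0 elements -> [12, 15, 16, 10]
Insert 10: shifted 3 elements -> [10, 12, 15, 16]


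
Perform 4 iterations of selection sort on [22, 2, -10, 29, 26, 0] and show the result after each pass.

Pass 1: Select minimum -10 at index 2, swap -> [-10, 2, 22, 29, 26, 0]
Pass 2: Select minimum 0 at index 5, swap -> [-10, 0, 22, 29, 26, 2]
Pass 3: Select minimum 2 at index 5, swap -> [-10, 0, 2, 29, 26, 22]
Pass 4: Select minimum 22 at index 5, swap -> [-10, 0, 2, 22, 26, 29]


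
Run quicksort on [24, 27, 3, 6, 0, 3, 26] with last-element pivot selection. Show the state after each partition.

Partition 1: pivot=26 at index 5 -> [24, 3, 6, 0, 3, 26, 27]
Partition 2: pivot=3 at index 2 -> [3, 0, 3, 24, 6, 26, 27]
Partition 3: pivot=0 at index 0 -> [0, 3, 3, 24, 6, 26, 27]
Partition 4: pivot=6 at index 3 -> [0, 3, 3, 6, 24, 26, 27]


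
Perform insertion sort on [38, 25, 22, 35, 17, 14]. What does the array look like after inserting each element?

First element 38 is already 'sorted'
Insert 25: shifted 1 elements -> [25, 38, 22, 35, 17, 14]
Insert 22: shifted 2 elements -> [22, 25, 38, 35, 17, 14]
Insert 35: shifted 1 elements -> [22, 25, 35, 38, 17, 14]
Insert 17: shifted 4 elements -> [17, 22, 25, 35, 38, 14]
Insert 14: shifted 5 elements -> [14, 17, 22, 25, 35, 38]


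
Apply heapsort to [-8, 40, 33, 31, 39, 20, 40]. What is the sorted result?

Build heap: [40, 39, 40, 31, -8, 20, 33]
Extract 40: [40, 39, 33, 31, -8, 20, 40]
Extract 40: [39, 31, 33, 20, -8, 40, 40]
Extract 39: [33, 31, -8, 20, 39, 40, 40]
Extract 33: [31, 20, -8, 33, 39, 40, 40]
Extract 31: [20, -8, 31, 33, 39, 40, 40]
Extract 20: [-8, 20, 31, 33, 39, 40, 40]


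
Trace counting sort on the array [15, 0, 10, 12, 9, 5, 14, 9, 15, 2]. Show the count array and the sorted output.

Count array: [1, 0, 1, 0, 0, 1, 0, 0, 0, 2, 1, 0, 1, 0, 1, 2]
(count[i] = number of elements equal to i)
Cumulative count: [1, 1, 2, 2, 2, 3, 3, 3, 3, 5, 6, 6, 7, 7, 8, 10]
Sorted: [0, 2, 5, 9, 9, 10, 12, 14, 15, 15]


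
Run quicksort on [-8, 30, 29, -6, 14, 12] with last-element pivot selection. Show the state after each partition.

Partition 1: pivot=12 at index 2 -> [-8, -6, 12, 30, 14, 29]
Partition 2: pivot=-6 at index 1 -> [-8, -6, 12, 30, 14, 29]
Partition 3: pivot=29 at index 4 -> [-8, -6, 12, 14, 29, 30]


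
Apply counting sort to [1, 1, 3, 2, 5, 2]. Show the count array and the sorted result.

Count array: [0, 2, 2, 1, 0, 1]
(count[i] = number of elements equal to i)
Cumulative count: [0, 2, 4, 5, 5, 6]
Sorted: [1, 1, 2, 2, 3, 5]


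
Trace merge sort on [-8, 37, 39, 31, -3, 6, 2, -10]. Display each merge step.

Divide and conquer:
  Merge [-8] + [37] -> [-8, 37]
  Merge [39] + [31] -> [31, 39]
  Merge [-8, 37] + [31, 39] -> [-8, 31, 37, 39]
  Merge [-3] + [6] -> [-3, 6]
  Merge [2] + [-10] -> [-10, 2]
  Merge [-3, 6] + [-10, 2] -> [-10, -3, 2, 6]
  Merge [-8, 31, 37, 39] + [-10, -3, 2, 6] -> [-10, -8, -3, 2, 6, 31, 37, 39]


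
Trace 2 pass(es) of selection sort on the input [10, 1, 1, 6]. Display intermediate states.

Pass 1: Select minimum 1 at index 1, swap -> [1, 10, 1, 6]
Pass 2: Select minimum 1 at index 2, swap -> [1, 1, 10, 6]


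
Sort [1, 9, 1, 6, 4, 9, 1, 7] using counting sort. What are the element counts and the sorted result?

Count array: [0, 3, 0, 0, 1, 0, 1, 1, 0, 2]
(count[i] = number of elements equal to i)
Cumulative count: [0, 3, 3, 3, 4, 4, 5, 6, 6, 8]
Sorted: [1, 1, 1, 4, 6, 7, 9, 9]


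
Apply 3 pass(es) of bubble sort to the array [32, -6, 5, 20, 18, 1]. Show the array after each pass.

After pass 1: [-6, 5, 20, 18, 1, 32] (5 swaps)
After pass 2: [-6, 5, 18, 1, 20, 32] (2 swaps)
After pass 3: [-6, 5, 1, 18, 20, 32] (1 swaps)
Total swaps: 8


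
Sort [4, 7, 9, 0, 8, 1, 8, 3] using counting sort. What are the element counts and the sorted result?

Count array: [1, 1, 0, 1, 1, 0, 0, 1, 2, 1]
(count[i] = number of elements equal to i)
Cumulative count: [1, 2, 2, 3, 4, 4, 4, 5, 7, 8]
Sorted: [0, 1, 3, 4, 7, 8, 8, 9]
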